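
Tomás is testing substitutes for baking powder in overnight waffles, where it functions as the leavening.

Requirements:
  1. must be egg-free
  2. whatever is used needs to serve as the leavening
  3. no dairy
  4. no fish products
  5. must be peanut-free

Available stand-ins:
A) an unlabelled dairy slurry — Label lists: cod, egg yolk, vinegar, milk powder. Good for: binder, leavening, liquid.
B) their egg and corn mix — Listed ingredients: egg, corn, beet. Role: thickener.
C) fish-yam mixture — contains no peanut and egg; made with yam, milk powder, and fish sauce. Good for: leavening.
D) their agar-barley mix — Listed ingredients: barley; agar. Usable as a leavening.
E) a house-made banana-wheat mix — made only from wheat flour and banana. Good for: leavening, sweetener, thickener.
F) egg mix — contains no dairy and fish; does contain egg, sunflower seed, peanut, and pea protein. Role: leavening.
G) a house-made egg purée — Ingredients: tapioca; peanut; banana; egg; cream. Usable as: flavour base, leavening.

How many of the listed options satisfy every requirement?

2

A: has milk powder, so not dairy-free; has egg yolk, so not egg-free (and 1 more) — no
B: not usable as a leavening; has egg, so not egg-free — no
C: has milk powder, so not dairy-free; has fish sauce, so not fish-free — out
D: nothing on the exclusion list — valid
E: only wheat flour and banana; none excluded — keep
F: has egg, so not egg-free; has peanut, so not peanut-free — no
G: has cream, so not dairy-free; has egg, so not egg-free (and 1 more) — no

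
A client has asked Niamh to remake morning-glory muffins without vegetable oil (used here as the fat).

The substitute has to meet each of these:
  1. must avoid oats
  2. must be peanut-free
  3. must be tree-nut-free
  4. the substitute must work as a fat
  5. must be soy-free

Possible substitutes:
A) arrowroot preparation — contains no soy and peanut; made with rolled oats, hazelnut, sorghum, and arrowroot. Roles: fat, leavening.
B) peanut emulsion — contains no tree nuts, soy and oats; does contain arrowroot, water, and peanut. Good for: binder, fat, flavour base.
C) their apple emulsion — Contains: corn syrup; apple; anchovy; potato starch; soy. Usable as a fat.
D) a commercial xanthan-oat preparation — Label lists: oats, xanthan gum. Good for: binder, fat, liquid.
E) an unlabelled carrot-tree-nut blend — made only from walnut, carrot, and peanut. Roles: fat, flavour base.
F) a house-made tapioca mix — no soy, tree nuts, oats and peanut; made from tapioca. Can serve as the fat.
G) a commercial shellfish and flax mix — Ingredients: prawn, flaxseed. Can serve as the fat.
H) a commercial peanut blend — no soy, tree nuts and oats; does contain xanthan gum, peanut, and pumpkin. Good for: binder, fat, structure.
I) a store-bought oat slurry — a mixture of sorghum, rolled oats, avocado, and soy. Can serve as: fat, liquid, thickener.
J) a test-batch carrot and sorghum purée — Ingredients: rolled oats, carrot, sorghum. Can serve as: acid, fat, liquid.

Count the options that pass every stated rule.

A: has hazelnut, so not tree-nut-free; has rolled oats, so not oat-free — no
B: has peanut, so not peanut-free — reject
C: has soy, so not soy-free — out
D: has oats, so not oat-free — out
E: has walnut, so not tree-nut-free; has peanut, so not peanut-free — reject
F: works as a fat, no oats, no tree nuts — keep
G: every rule checks out — OK
H: has peanut, so not peanut-free — reject
I: has soy, so not soy-free; has rolled oats, so not oat-free — reject
J: has rolled oats, so not oat-free — no

2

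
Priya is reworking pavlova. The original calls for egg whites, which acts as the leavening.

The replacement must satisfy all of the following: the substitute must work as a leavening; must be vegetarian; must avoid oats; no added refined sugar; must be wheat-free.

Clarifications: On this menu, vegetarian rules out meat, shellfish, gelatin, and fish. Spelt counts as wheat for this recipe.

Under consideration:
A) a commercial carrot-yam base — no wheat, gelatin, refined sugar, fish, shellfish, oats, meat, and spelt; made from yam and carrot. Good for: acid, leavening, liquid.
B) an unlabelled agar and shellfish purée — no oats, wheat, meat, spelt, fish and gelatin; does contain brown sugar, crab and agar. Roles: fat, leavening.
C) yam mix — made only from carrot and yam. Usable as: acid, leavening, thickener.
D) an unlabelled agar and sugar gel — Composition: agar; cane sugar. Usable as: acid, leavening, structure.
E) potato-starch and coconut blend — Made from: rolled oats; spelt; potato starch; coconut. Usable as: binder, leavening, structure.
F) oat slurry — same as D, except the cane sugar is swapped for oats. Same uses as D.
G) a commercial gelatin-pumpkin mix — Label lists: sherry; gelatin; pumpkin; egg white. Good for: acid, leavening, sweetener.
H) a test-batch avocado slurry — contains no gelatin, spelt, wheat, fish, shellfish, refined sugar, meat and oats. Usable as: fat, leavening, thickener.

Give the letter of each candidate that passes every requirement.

A, C, H

A: wheat-free, no refined sugar — valid
B: has crab, so not vegetarian; has brown sugar, so not no-added-sugar — no
C: only carrot and yam; none excluded — OK
D: has cane sugar, so not no-added-sugar — reject
E: has rolled oats, so not oat-free; has spelt, so not wheat-free — out
F: has oats, so not oat-free — reject
G: has gelatin, so not vegetarian — no
H: works as a leavening, wheat-free, vegetarian — valid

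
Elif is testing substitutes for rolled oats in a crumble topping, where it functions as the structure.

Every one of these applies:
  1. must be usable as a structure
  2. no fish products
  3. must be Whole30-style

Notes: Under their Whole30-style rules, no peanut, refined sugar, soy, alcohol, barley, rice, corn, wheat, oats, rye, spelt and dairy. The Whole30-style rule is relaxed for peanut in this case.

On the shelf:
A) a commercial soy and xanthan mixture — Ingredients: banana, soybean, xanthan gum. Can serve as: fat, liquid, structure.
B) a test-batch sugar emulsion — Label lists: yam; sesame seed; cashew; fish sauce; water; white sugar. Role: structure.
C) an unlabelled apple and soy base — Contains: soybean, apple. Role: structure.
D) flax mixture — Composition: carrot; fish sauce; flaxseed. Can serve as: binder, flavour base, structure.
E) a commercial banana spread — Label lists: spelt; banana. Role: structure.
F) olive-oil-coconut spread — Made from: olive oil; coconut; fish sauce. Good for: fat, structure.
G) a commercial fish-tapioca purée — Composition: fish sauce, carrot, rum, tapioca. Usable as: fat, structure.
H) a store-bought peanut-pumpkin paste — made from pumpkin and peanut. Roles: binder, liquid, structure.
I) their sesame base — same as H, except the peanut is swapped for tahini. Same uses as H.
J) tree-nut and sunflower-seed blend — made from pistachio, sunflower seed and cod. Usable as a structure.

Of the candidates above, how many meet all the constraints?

2

A: has soybean, so not Whole30-style — no
B: has white sugar, so not Whole30-style; has fish sauce, so not fish-free — no
C: has soybean, so not Whole30-style — reject
D: has fish sauce, so not fish-free — reject
E: has spelt, so not Whole30-style — reject
F: has fish sauce, so not fish-free — no
G: has rum, so not Whole30-style; has fish sauce, so not fish-free — out
H: peanut is permitted under the Whole30-style carve-out; nothing else excluded — valid
I: only tahini and pumpkin; none excluded — valid
J: has cod, so not fish-free — no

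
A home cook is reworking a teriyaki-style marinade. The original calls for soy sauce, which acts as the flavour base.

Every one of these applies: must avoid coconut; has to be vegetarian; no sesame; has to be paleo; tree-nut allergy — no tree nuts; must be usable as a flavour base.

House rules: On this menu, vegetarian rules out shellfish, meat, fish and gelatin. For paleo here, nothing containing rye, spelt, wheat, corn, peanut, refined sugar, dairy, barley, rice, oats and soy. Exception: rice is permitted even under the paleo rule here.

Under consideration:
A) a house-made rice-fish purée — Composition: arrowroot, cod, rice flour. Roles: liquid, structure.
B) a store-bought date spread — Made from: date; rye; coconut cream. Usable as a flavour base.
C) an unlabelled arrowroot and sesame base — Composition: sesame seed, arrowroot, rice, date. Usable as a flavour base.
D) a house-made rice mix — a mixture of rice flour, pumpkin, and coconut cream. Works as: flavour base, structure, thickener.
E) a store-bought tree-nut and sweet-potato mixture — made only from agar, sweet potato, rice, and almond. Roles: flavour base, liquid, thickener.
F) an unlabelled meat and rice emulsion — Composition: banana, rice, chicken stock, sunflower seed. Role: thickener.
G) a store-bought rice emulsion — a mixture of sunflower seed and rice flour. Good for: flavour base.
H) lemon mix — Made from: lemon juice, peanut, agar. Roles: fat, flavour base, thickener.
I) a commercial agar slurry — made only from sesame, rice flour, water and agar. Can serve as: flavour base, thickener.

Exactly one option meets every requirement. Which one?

A: not usable as a flavour base; has cod, so not vegetarian — reject
B: has rye, so not paleo; has coconut cream, so not coconut-free — no
C: has sesame seed, so not sesame-free — out
D: has coconut cream, so not coconut-free — reject
E: has almond, so not tree-nut-free — reject
F: not usable as a flavour base; has chicken stock, so not vegetarian — reject
G: rice is permitted under the paleo carve-out; nothing else excluded — OK
H: has peanut, so not paleo — out
I: has sesame, so not sesame-free — no

G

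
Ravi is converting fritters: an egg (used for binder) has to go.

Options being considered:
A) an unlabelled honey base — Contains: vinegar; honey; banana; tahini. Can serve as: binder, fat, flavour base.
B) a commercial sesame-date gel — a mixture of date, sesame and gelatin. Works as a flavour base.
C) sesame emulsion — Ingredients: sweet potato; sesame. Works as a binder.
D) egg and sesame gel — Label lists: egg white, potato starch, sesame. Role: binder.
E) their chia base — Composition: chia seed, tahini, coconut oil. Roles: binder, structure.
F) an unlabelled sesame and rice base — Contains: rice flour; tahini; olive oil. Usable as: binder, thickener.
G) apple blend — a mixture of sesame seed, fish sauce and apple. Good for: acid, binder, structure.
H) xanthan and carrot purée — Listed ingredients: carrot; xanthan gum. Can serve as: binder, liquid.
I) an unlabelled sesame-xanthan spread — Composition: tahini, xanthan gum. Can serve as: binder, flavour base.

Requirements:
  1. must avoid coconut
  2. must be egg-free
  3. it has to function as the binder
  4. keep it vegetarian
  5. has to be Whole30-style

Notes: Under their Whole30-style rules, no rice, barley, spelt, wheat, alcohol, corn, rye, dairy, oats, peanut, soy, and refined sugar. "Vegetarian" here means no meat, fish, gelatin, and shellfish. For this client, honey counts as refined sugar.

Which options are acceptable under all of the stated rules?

A: has honey, so not Whole30-style — out
B: not usable as a binder; has gelatin, so not vegetarian — reject
C: nothing on the exclusion list — OK
D: has egg white, so not egg-free — no
E: has coconut oil, so not coconut-free — no
F: has rice flour, so not Whole30-style — no
G: has fish sauce, so not vegetarian — reject
H: vegetarian, Whole30-style — valid
I: all constraints satisfied — OK

C, H, I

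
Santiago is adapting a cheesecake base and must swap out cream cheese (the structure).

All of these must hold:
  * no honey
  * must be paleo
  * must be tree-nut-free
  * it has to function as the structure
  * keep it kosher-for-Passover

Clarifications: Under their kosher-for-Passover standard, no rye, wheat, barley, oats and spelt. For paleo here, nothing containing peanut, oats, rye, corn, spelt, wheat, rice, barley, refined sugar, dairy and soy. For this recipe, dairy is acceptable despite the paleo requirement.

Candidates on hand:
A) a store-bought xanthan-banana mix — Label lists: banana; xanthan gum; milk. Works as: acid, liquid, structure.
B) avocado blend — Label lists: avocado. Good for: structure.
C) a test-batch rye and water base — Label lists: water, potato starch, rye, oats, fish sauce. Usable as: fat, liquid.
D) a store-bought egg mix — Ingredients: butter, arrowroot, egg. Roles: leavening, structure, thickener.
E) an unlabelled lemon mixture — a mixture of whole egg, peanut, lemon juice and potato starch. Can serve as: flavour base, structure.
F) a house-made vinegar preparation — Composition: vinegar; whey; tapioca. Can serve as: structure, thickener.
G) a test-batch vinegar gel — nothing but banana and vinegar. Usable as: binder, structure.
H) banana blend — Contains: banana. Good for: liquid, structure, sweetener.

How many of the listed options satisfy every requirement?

6

A: dairy is permitted under the paleo carve-out; nothing else excluded — OK
B: nothing on the exclusion list — valid
C: not usable as a structure; has oats, so not kosher-for-Passover (and 1 more) — no
D: dairy is permitted under the paleo carve-out; nothing else excluded — OK
E: has peanut, so not paleo — reject
F: dairy is permitted under the paleo carve-out; nothing else excluded — valid
G: all constraints satisfied — OK
H: all constraints satisfied — keep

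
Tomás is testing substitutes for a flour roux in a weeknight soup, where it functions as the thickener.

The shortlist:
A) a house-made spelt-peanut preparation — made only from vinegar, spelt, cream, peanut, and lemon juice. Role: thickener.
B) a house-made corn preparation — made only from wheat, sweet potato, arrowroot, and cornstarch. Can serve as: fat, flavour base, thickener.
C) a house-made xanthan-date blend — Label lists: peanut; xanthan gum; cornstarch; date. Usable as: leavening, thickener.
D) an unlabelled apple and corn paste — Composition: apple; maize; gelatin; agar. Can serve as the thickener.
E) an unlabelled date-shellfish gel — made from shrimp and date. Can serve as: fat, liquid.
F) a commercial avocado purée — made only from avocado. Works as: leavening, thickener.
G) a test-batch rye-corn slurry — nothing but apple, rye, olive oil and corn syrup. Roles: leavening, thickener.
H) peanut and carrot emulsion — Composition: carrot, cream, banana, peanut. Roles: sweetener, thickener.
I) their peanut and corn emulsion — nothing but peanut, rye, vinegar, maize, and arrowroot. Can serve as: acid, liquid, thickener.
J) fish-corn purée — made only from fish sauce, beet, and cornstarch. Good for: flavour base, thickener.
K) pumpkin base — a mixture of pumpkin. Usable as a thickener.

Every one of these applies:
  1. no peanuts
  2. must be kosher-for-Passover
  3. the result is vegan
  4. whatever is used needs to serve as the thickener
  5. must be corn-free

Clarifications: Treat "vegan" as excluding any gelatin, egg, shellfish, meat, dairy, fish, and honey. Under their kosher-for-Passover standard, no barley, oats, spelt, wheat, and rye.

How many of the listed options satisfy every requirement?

A: has cream, so not vegan; has spelt, so not kosher-for-Passover (and 1 more) — no
B: has wheat, so not kosher-for-Passover; has cornstarch, so not corn-free — no
C: has peanut, so not peanut-free; has cornstarch, so not corn-free — no
D: has gelatin, so not vegan; has maize, so not corn-free — no
E: not usable as a thickener; has shrimp, so not vegan — reject
F: no peanut, vegan — OK
G: has rye, so not kosher-for-Passover; has corn syrup, so not corn-free — out
H: has cream, so not vegan; has peanut, so not peanut-free — reject
I: has rye, so not kosher-for-Passover; has peanut, so not peanut-free (and 1 more) — no
J: has fish sauce, so not vegan; has cornstarch, so not corn-free — no
K: only pumpkin; none excluded — OK

2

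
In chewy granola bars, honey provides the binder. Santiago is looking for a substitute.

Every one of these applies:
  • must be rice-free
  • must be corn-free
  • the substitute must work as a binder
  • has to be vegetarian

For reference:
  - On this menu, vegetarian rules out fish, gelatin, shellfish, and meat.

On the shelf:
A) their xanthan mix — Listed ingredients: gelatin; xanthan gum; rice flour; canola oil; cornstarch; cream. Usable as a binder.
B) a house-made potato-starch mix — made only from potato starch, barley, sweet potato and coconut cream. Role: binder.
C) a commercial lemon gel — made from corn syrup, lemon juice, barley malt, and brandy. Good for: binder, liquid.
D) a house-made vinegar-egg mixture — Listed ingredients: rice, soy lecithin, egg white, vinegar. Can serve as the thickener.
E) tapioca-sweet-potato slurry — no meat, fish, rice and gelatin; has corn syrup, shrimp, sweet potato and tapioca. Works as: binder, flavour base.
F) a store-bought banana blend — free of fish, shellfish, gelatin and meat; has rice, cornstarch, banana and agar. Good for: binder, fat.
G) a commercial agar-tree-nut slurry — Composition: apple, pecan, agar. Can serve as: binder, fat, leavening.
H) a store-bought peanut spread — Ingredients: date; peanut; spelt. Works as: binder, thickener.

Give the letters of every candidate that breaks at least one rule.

A: has gelatin, so not vegetarian; has cornstarch, so not corn-free (and 1 more) — no
B: barley and coconut cream etc. — none of it excluded — OK
C: has corn syrup, so not corn-free — out
D: not usable as a binder; has rice, so not rice-free — out
E: has shrimp, so not vegetarian; has corn syrup, so not corn-free — out
F: has cornstarch, so not corn-free; has rice, so not rice-free — no
G: only pecan, agar and apple; none excluded — valid
H: every rule checks out — OK

A, C, D, E, F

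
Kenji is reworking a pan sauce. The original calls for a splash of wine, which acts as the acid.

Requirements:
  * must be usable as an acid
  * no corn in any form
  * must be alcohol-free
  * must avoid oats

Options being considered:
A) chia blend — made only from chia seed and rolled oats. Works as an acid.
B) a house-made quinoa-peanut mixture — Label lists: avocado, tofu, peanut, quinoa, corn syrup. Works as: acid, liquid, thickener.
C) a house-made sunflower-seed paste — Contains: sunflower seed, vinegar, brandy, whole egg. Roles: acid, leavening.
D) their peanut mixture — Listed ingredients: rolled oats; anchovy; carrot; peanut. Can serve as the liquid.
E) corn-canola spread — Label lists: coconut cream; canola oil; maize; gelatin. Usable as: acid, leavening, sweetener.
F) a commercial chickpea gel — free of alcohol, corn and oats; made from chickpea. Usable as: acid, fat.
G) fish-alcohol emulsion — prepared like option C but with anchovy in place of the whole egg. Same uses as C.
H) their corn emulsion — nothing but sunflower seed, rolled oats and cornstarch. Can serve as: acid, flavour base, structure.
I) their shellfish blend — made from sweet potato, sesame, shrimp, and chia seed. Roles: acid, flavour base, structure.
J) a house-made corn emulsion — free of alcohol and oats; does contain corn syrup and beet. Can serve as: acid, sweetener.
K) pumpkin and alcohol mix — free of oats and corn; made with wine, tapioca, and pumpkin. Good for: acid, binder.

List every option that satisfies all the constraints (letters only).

F, I

A: has rolled oats, so not oat-free — out
B: has corn syrup, so not corn-free — no
C: has brandy, so not alcohol-free — no
D: not usable as an acid; has rolled oats, so not oat-free — out
E: has maize, so not corn-free — out
F: every rule checks out — keep
G: has brandy, so not alcohol-free — out
H: has rolled oats, so not oat-free; has cornstarch, so not corn-free — reject
I: no corn, no oats — keep
J: has corn syrup, so not corn-free — out
K: has wine, so not alcohol-free — no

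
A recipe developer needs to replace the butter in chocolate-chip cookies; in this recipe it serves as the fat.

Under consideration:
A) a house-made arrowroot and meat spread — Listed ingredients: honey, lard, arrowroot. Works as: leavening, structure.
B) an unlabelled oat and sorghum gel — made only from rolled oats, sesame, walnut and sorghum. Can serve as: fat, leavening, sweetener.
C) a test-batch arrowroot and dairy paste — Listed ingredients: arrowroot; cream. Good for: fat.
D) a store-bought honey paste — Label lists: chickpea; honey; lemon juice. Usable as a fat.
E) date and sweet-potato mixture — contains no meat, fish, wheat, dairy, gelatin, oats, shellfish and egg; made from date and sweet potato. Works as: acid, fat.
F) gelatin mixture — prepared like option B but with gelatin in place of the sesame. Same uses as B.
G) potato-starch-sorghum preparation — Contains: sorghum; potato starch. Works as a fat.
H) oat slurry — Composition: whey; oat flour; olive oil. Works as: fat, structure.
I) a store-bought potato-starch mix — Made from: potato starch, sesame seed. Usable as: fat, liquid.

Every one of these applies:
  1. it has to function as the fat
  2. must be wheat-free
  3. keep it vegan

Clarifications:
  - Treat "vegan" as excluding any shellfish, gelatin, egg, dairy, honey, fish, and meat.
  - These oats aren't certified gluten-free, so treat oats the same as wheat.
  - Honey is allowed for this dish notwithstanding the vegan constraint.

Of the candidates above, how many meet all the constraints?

A: not usable as a fat; has lard, so not vegan — out
B: has rolled oats, so not wheat-free — no
C: has cream, so not vegan — no
D: honey is permitted under the vegan carve-out; nothing else excluded — keep
E: every rule checks out — OK
F: has gelatin, so not vegan; has rolled oats, so not wheat-free — out
G: only sorghum and potato starch; none excluded — valid
H: has whey, so not vegan; has oat flour, so not wheat-free — out
I: nothing on the exclusion list — valid

4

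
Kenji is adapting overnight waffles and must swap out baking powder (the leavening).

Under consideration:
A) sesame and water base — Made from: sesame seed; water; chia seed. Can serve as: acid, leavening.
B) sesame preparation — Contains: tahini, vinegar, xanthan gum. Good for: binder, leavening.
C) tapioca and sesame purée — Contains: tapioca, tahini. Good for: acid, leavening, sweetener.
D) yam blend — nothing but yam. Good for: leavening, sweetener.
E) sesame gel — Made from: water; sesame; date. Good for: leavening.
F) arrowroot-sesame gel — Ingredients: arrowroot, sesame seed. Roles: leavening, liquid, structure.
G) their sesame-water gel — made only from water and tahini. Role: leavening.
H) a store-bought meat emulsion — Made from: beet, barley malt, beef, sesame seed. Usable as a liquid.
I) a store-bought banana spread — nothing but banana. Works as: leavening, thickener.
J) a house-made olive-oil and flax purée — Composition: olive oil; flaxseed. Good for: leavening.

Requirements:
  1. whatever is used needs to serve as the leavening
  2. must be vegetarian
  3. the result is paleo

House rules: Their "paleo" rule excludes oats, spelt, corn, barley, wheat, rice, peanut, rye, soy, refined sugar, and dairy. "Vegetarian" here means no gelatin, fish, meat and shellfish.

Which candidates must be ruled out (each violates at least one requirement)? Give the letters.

A: only sesame seed, chia seed and water; none excluded — keep
B: only tahini, xanthan gum and vinegar; none excluded — keep
C: all constraints satisfied — keep
D: works as a leavening, vegetarian, paleo — valid
E: nothing on the exclusion list — valid
F: nothing on the exclusion list — valid
G: nothing on the exclusion list — valid
H: not usable as a leavening; has barley malt, so not paleo (and 1 more) — reject
I: only banana; none excluded — valid
J: works as a leavening, vegetarian, paleo — keep

H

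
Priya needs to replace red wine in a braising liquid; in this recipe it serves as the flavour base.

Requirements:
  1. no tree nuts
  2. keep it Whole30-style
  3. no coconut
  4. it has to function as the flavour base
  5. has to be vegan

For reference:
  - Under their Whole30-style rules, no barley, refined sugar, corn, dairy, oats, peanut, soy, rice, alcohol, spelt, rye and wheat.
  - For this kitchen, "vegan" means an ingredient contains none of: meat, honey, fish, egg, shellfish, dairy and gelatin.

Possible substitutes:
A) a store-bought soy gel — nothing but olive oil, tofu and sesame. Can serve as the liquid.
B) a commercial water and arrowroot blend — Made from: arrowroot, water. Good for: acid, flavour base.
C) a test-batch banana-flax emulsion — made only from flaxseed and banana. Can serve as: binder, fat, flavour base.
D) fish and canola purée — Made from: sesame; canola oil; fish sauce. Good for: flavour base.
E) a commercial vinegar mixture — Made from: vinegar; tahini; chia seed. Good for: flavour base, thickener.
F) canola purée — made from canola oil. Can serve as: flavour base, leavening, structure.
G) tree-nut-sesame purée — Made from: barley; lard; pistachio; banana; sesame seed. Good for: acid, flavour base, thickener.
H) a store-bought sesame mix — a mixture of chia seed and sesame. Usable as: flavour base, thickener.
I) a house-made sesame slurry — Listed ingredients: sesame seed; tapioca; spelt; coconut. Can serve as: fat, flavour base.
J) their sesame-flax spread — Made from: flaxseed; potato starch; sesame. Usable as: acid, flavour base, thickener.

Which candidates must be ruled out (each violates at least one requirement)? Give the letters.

A: not usable as a flavour base; has tofu, so not Whole30-style — out
B: only water and arrowroot; none excluded — valid
C: every rule checks out — keep
D: has fish sauce, so not vegan — reject
E: Whole30-style, vegan — keep
F: only canola oil; none excluded — OK
G: has barley, so not Whole30-style; has lard, so not vegan (and 1 more) — no
H: only sesame and chia seed; none excluded — valid
I: has spelt, so not Whole30-style; has coconut, so not coconut-free — out
J: nothing on the exclusion list — keep

A, D, G, I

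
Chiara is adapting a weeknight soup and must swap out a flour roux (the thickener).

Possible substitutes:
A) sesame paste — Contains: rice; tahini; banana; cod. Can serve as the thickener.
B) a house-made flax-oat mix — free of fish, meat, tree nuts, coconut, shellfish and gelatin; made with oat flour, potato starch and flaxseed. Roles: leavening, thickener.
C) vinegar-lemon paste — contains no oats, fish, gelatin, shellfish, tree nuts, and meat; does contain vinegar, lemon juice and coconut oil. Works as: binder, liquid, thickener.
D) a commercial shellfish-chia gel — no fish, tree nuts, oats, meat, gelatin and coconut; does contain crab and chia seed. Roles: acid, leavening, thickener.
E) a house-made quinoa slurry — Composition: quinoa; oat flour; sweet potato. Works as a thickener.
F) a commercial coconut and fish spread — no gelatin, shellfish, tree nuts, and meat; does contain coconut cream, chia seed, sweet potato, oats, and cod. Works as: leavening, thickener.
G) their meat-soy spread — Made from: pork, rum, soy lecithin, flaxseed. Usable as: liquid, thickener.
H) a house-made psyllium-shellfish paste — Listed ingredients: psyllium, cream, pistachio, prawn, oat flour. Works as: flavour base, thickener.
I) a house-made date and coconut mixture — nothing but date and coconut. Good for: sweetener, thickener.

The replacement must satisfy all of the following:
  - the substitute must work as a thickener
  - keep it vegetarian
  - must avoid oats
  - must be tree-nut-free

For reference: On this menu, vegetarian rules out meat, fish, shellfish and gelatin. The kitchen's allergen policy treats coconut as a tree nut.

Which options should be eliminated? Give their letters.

A: has cod, so not vegetarian — out
B: has oat flour, so not oat-free — no
C: has coconut oil, so not tree-nut-free — no
D: has crab, so not vegetarian — reject
E: has oat flour, so not oat-free — reject
F: has cod, so not vegetarian; has oats, so not oat-free (and 1 more) — out
G: has pork, so not vegetarian — no
H: has prawn, so not vegetarian; has oat flour, so not oat-free (and 1 more) — out
I: has coconut, so not tree-nut-free — reject

A, B, C, D, E, F, G, H, I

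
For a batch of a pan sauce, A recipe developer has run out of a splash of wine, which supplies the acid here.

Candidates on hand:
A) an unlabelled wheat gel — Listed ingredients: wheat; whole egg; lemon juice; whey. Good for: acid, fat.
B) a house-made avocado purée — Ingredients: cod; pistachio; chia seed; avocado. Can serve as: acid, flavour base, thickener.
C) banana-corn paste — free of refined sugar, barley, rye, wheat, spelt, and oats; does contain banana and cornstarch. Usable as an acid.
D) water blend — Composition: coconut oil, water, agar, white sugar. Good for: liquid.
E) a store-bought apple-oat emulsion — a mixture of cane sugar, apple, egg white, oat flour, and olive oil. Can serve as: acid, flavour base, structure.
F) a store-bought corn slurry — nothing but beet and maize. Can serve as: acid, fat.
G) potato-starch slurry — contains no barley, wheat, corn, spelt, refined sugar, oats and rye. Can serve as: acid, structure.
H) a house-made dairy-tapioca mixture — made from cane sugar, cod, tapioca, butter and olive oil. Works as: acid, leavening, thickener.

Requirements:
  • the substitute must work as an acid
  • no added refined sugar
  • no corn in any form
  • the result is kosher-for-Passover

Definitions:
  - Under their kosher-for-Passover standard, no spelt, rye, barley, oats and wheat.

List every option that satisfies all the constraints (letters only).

B, G

A: has wheat, so not kosher-for-Passover — out
B: all constraints satisfied — valid
C: has cornstarch, so not corn-free — out
D: not usable as an acid; has white sugar, so not no-added-sugar — out
E: has oat flour, so not kosher-for-Passover; has cane sugar, so not no-added-sugar — out
F: has maize, so not corn-free — out
G: no corn, no refined sugar — keep
H: has cane sugar, so not no-added-sugar — out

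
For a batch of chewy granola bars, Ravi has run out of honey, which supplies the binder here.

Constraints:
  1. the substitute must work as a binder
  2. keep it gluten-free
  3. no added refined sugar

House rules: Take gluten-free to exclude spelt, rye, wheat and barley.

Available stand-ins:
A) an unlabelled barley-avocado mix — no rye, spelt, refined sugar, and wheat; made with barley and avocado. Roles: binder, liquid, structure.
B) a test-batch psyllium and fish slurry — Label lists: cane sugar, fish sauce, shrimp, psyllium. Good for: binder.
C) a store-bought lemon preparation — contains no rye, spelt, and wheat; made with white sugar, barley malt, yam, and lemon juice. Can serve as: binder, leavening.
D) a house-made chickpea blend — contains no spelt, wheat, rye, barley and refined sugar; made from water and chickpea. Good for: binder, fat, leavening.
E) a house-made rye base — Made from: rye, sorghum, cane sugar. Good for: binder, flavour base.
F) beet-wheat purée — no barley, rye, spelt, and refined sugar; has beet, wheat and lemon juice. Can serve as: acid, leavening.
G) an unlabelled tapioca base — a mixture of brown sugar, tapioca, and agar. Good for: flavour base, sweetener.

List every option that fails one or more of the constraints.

A, B, C, E, F, G

A: has barley, so not gluten-free — reject
B: has cane sugar, so not no-added-sugar — out
C: has barley malt, so not gluten-free; has white sugar, so not no-added-sugar — reject
D: works as a binder, no refined sugar, gluten-free — keep
E: has rye, so not gluten-free; has cane sugar, so not no-added-sugar — out
F: not usable as a binder; has wheat, so not gluten-free — no
G: not usable as a binder; has brown sugar, so not no-added-sugar — out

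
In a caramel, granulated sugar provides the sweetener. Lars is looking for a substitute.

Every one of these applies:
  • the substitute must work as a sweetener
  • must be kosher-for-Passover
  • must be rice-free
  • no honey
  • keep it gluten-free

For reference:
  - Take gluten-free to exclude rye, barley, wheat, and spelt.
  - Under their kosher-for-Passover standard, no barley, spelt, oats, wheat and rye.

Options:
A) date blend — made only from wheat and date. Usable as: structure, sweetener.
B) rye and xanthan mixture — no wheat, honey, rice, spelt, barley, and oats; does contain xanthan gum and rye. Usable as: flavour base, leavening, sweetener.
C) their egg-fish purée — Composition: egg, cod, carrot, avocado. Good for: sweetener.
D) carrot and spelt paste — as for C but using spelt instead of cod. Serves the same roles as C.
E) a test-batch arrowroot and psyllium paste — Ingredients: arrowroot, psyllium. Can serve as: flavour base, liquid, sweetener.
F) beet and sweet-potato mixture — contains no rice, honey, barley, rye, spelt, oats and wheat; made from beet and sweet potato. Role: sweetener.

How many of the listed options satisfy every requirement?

3

A: has wheat, so not gluten-free; has wheat, so not kosher-for-Passover — no
B: has rye, so not gluten-free; has rye, so not kosher-for-Passover — reject
C: egg and cod etc. — none of it excluded — OK
D: has spelt, so not gluten-free; has spelt, so not kosher-for-Passover — no
E: no rice, no honey — valid
F: all constraints satisfied — valid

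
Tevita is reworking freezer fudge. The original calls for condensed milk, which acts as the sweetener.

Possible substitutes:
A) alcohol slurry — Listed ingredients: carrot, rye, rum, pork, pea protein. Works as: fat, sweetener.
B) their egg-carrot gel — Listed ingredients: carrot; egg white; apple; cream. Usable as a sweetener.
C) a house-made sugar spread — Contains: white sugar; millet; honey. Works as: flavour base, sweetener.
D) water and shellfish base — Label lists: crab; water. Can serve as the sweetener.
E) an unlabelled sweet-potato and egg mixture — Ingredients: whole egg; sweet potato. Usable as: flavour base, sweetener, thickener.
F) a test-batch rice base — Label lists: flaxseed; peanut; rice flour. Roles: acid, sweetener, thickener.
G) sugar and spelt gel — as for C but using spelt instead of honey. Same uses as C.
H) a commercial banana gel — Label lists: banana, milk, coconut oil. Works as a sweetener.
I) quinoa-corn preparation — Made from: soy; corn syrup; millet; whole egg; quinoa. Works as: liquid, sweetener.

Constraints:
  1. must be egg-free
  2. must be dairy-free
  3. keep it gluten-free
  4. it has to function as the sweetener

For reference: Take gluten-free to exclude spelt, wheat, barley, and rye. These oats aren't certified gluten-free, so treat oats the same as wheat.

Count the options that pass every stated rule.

A: has rye, so not gluten-free — reject
B: has cream, so not dairy-free; has egg white, so not egg-free — out
C: all constraints satisfied — valid
D: no dairy, no egg — valid
E: has whole egg, so not egg-free — out
F: nothing on the exclusion list — OK
G: has spelt, so not gluten-free — no
H: has milk, so not dairy-free — no
I: has whole egg, so not egg-free — no

3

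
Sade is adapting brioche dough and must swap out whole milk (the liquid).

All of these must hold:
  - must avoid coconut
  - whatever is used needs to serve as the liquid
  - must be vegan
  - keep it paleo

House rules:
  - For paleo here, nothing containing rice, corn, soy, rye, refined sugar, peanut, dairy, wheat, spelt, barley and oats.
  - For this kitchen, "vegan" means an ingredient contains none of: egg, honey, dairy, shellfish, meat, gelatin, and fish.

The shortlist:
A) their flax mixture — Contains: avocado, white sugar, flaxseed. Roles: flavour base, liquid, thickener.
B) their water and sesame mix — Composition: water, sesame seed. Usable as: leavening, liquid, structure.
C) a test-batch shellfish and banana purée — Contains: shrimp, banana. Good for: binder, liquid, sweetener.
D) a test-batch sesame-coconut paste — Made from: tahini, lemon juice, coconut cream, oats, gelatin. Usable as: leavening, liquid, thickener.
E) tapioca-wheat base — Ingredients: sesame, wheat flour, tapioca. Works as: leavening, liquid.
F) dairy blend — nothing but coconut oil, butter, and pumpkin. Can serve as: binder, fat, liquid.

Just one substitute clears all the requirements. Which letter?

B

A: has white sugar, so not paleo — reject
B: every rule checks out — keep
C: has shrimp, so not vegan — reject
D: has oats, so not paleo; has gelatin, so not vegan (and 1 more) — reject
E: has wheat flour, so not paleo — out
F: has butter, so not paleo; has butter, so not vegan (and 1 more) — no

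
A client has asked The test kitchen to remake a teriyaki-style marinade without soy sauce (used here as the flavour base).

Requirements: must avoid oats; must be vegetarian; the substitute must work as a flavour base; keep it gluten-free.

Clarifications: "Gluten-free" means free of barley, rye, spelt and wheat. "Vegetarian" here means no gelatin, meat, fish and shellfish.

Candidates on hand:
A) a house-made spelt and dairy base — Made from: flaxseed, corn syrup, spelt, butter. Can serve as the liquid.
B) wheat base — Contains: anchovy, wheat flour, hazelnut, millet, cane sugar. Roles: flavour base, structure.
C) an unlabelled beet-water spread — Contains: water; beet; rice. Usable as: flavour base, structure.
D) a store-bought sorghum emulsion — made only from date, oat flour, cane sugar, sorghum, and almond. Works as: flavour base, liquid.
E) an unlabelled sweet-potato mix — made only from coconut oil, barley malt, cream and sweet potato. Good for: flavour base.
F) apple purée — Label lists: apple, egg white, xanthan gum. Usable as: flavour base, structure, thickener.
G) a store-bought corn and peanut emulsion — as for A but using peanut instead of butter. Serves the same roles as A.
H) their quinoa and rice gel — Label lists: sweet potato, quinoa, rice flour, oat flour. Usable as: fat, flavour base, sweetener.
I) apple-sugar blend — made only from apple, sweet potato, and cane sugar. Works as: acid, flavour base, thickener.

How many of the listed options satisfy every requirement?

3

A: not usable as a flavour base; has spelt, so not gluten-free — no
B: has wheat flour, so not gluten-free; has anchovy, so not vegetarian — no
C: nothing on the exclusion list — keep
D: has oat flour, so not oat-free — no
E: has barley malt, so not gluten-free — no
F: only egg white, xanthan gum, and apple; none excluded — keep
G: not usable as a flavour base; has spelt, so not gluten-free — reject
H: has oat flour, so not oat-free — out
I: nothing on the exclusion list — OK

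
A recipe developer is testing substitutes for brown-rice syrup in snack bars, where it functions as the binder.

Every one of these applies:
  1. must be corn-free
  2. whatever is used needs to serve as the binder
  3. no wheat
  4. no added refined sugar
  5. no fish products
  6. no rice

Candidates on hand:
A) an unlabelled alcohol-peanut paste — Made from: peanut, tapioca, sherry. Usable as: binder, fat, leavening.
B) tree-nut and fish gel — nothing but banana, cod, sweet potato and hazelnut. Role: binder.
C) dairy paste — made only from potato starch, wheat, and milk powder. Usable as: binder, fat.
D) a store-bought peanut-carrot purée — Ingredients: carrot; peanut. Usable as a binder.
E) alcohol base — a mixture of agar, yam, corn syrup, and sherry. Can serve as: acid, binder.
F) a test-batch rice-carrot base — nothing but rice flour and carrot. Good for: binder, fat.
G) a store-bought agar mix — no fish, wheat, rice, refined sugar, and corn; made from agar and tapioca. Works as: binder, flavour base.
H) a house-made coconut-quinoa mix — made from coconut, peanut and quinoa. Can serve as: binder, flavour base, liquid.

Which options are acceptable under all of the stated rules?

A, D, G, H

A: no corn, no wheat — keep
B: has cod, so not fish-free — no
C: has wheat, so not wheat-free — reject
D: no fish, no rice — keep
E: has corn syrup, so not corn-free — reject
F: has rice flour, so not rice-free — out
G: works as a binder, no fish, no rice — OK
H: nothing on the exclusion list — OK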